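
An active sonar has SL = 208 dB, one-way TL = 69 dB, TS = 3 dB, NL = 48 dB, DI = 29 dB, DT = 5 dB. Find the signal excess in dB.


SE = SL - 2*TL + TS - NL + DI - DT = 208 - 2*69 + (3) - 48 + 29 - 5 = 49

49 dB


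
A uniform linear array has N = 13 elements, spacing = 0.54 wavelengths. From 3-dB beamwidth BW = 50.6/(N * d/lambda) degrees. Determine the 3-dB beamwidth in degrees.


BW = 50.6 / (13 * 0.54) = 50.6 / 7.02 = 7.21

7.21 deg


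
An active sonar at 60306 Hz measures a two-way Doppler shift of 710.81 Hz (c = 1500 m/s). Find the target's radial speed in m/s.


From fd = 2*f*v/c, v = c*fd/(2*f) = 1500 * 710.81 / (2*60306) = 8.84

8.84 m/s


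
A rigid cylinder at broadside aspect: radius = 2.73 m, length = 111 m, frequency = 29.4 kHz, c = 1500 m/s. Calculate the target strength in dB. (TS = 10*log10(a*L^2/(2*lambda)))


55.18 dB


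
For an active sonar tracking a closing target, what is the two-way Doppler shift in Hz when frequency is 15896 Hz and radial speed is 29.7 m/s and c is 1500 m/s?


629.48 Hz


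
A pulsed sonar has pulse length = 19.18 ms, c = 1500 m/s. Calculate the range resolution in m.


14.385 m


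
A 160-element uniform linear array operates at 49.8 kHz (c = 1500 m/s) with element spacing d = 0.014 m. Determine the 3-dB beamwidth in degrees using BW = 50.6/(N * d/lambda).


Step 1: lambda = 1500/49800 = 0.03012 m
Step 2: d/lambda = 0.014/0.03012 = 0.4648
Step 3: BW = 50.6/(N * d/lambda) = 50.6/(160 * 0.4648) = 0.68

0.68 deg


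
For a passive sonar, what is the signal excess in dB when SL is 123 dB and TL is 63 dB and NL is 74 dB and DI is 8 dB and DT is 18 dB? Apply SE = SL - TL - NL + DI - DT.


-24 dB


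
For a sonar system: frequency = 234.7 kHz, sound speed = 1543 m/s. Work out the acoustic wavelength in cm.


lambda = c/f = 1543 / 234700 = 0.0066 m = 0.66 cm

0.66 cm


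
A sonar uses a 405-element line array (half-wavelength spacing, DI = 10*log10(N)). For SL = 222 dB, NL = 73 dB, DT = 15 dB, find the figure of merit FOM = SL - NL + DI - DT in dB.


160.07 dB


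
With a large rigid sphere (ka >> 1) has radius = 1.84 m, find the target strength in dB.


-0.72 dB


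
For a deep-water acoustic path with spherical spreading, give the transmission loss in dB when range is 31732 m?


90.03 dB


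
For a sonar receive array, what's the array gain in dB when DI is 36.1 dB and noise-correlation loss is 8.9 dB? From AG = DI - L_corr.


AG = DI - L_corr = 36.1 - 8.9 = 27.2

27.2 dB


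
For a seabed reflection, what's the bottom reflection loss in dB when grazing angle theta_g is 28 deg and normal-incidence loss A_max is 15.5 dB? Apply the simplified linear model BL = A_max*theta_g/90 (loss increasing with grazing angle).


BL = A_max * theta_g / 90 = 15.5 * 28 / 90 = 4.82

4.82 dB


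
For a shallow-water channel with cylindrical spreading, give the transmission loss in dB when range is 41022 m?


TL = 10*log10(41022) = 46.13

46.13 dB


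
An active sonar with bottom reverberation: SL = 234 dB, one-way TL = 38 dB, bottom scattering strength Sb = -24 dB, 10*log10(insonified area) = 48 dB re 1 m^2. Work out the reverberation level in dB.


RL = SL - 2*TL + Sb + 10*log10(A) = 234 - 2*38 + (-24) + 48 = 182

182 dB


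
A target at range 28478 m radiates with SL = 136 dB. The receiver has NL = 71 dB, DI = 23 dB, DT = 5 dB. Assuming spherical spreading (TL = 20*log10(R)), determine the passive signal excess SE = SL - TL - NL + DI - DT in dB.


Step 1: TL = 20*log10(28478) = 89.09 dB
Step 2: SE = 136 - 89.09 - 71 + 23 - 5 = -6.09

-6.09 dB


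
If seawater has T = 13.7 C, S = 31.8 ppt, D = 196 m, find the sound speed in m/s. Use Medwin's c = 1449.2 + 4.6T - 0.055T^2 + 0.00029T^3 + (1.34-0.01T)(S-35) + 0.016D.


c = 1449.2 + 4.6*13.7 - 0.055*13.7^2 + 0.00029*13.7^3 + (1.34 - 0.01*13.7)*(31.8 - 35) + 0.016*196 = 1501.93

1501.93 m/s


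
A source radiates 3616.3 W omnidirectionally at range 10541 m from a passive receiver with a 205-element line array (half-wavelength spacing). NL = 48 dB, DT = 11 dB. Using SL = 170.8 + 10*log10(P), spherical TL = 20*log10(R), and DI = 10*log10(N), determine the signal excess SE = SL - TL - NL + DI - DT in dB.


Step 1: SL = 170.8 + 10*log10(3616.3) = 206.38 dB
Step 2: TL = 20*log10(10541) = 80.46 dB
Step 3: DI = 10*log10(205) = 23.12 dB
Step 4: SE = SL - TL - NL + DI - DT = 206.38 - 80.46 - 48 + 23.12 - 11 = 90.04

90.04 dB


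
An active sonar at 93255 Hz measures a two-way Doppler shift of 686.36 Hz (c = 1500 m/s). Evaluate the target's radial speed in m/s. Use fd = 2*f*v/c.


5.52 m/s


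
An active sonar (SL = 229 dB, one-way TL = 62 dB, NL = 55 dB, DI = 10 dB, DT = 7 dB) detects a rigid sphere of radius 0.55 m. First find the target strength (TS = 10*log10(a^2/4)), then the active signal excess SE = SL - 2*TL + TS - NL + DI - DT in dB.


Step 1: TS = 10*log10(0.55^2/4) = -11.21 dB
Step 2: SE = SL - 2*TL + TS - NL + DI - DT = 229 - 2*62 + (-11.21) - 55 + 10 - 7 = 41.79

41.79 dB


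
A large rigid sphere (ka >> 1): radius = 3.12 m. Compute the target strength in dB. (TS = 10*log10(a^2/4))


TS = 10*log10(3.12^2 / 4) = 10*log10(2.4336) = 3.86

3.86 dB


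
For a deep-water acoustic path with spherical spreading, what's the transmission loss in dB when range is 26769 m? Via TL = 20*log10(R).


88.55 dB


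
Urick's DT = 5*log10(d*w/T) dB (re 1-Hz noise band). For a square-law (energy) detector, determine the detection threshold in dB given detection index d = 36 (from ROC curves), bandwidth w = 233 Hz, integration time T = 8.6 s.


DT = 5*log10(d*w/T) = 5*log10(36 * 233 / 8.6) = 5*log10(975.35) = 14.95

14.95 dB


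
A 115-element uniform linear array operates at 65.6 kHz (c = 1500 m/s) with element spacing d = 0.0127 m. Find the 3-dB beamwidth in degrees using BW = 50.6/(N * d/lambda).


Step 1: lambda = 1500/65600 = 0.02287 m
Step 2: d/lambda = 0.0127/0.02287 = 0.5553
Step 3: BW = 50.6/(N * d/lambda) = 50.6/(115 * 0.5553) = 0.79

0.79 deg


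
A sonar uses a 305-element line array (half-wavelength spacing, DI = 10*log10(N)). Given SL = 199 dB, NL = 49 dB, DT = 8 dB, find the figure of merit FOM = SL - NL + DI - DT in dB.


166.84 dB


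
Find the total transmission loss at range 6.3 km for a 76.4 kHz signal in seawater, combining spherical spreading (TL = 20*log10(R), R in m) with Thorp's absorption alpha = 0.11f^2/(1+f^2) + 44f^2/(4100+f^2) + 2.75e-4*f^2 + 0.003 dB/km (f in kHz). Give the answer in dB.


Step 1 (Thorp): alpha = 0.11*5836.96/(1+5836.96) + 44*5836.96/(4100+5836.96) + 2.75e-4*5836.96 + 0.003 = 27.5637 dB/km
Step 2: TL_spread = 20*log10(6300) = 75.99 dB
Step 3: TL_abs = alpha*R = 27.5637 * 6.3 = 173.65 dB
Step 4: TL_total = 75.99 + 173.65 = 249.64

249.64 dB


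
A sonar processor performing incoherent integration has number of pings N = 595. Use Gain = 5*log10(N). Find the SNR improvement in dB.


Gain = 5*log10(595) = 13.87

13.87 dB


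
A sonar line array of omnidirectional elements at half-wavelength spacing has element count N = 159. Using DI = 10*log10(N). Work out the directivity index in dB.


DI = 10*log10(159) = 22.01

22.01 dB


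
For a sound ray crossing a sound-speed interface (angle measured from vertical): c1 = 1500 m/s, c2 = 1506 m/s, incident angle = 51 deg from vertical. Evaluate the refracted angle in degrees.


sin(theta2) = (c2/c1)*sin(theta1) = (1506/1500)*sin(51 deg) = 0.78025
theta2 = arcsin(0.78025) = 51.28

51.28 deg


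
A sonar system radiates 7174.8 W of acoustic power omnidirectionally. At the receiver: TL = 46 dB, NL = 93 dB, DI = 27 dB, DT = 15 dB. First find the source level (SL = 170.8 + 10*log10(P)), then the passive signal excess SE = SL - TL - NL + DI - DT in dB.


Step 1: SL = 170.8 + 10*log10(7174.8) = 209.36 dB
Step 2: SE = SL - TL - NL + DI - DT = 209.36 - 46 - 93 + 27 - 15 = 82.36

82.36 dB


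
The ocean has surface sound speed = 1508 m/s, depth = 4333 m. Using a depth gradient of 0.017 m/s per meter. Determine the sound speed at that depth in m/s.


1581.661 m/s


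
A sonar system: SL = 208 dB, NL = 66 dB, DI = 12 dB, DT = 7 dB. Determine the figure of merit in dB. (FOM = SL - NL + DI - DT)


FOM = SL - NL + DI - DT = 208 - 66 + 12 - 7 = 147

147 dB


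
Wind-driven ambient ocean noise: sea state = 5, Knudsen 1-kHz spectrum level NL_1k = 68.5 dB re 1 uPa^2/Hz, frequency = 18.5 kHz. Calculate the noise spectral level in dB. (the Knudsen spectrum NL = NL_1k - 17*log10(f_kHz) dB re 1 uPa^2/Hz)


NL = NL_1k - 17*log10(f_kHz) = 68.5 - 17*log10(18.5) = 68.5 - (21.54) = 46.96

46.96 dB


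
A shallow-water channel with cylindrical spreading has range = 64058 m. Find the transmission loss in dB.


TL = 10*log10(64058) = 48.07

48.07 dB


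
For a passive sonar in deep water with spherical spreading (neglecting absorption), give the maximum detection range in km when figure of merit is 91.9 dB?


At max range FOM = TL, so 20*log10(R) = 91.9
R = 10^(91.9/20) = 39355.01 m = 39.36 km

39.36 km


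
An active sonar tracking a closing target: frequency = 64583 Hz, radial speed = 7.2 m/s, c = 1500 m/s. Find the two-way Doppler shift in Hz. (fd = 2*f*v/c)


fd = 2*f*v/c = 2 * 64583 * 7.2 / 1500 = 620.0

620.0 Hz


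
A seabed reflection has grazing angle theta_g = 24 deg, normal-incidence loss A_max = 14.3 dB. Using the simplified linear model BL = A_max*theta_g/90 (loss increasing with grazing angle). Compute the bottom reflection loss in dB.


3.81 dB


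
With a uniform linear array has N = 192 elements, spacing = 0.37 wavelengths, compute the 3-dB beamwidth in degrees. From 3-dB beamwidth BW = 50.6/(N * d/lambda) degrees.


BW = 50.6 / (192 * 0.37) = 50.6 / 71.04 = 0.71

0.71 deg


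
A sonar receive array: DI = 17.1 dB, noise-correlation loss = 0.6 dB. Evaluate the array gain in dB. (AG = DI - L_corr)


16.5 dB


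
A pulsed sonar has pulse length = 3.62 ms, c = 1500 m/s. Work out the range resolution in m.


dR = c*tau/2 = 1500 * 3.62e-3 / 2 = 2.715

2.715 m


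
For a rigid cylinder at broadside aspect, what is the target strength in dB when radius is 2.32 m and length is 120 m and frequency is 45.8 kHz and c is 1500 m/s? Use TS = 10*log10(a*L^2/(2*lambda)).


lambda = 1500/45800 = 0.03275 m
TS = 10*log10(2.32*120^2/(2*0.03275)) = 57.08

57.08 dB


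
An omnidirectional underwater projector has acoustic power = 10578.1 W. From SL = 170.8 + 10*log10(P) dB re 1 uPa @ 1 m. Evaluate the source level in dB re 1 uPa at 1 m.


SL = 170.8 + 10*log10(10578.1) = 170.8 + 40.24 = 211.04

211.04 dB


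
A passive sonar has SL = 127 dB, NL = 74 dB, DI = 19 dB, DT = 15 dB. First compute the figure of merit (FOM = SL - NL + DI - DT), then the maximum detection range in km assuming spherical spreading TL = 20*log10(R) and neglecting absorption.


Step 1: FOM = SL - NL + DI - DT = 127 - 74 + 19 - 15 = 57 dB
Step 2: at max range FOM = TL = 20*log10(R), so R = 10^(57/20) = 707.95 m = 0.71 km

0.71 km


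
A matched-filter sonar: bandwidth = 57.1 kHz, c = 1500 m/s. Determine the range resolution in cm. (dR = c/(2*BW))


dR = c/(2*BW) = 1500 / (2 * 57.1e3) = 0.0131 m = 1.31 cm

1.31 cm


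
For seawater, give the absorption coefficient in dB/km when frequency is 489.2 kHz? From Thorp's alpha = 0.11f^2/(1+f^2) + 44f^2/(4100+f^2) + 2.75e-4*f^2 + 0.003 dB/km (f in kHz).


109.184 dB/km


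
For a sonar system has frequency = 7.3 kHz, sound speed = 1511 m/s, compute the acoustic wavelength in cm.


lambda = c/f = 1511 / 7300 = 0.207 m = 20.7 cm

20.7 cm


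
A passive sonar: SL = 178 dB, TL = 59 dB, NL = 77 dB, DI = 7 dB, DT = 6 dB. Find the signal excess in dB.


43 dB


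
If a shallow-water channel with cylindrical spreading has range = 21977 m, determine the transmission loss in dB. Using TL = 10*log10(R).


TL = 10*log10(21977) = 43.42

43.42 dB


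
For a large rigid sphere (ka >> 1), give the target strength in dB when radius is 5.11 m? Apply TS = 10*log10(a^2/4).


TS = 10*log10(5.11^2 / 4) = 10*log10(6.528025) = 8.15

8.15 dB


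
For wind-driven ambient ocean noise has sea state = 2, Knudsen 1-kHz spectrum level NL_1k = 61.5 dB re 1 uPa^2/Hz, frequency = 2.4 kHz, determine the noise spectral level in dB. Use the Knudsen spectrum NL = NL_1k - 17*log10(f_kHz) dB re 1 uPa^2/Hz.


55.04 dB


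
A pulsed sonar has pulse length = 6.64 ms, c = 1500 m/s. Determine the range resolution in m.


dR = c*tau/2 = 1500 * 6.64e-3 / 2 = 4.98

4.98 m


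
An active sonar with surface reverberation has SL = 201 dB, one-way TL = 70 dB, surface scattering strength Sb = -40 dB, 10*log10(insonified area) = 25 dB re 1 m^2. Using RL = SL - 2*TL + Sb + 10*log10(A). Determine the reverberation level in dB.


46 dB


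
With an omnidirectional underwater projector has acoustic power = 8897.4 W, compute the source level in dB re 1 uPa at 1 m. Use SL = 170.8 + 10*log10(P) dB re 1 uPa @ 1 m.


SL = 170.8 + 10*log10(8897.4) = 170.8 + 39.49 = 210.29

210.29 dB


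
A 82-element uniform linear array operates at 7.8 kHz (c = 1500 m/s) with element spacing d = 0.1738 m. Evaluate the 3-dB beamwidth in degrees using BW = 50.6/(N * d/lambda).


Step 1: lambda = 1500/7800 = 0.19231 m
Step 2: d/lambda = 0.1738/0.19231 = 0.9037
Step 3: BW = 50.6/(N * d/lambda) = 50.6/(82 * 0.9037) = 0.68

0.68 deg


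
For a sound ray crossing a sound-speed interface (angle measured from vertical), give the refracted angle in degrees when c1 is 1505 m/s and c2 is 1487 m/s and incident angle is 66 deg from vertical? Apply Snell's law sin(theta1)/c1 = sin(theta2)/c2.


64.5 deg


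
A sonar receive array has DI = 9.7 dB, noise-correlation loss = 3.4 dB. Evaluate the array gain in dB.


AG = DI - L_corr = 9.7 - 3.4 = 6.3

6.3 dB


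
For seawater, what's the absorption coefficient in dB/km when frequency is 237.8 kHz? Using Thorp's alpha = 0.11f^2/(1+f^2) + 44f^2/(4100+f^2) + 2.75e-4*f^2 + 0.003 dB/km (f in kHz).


f^2 = 56548.84
alpha = 0.11*56548.84/(1+56548.84) + 44*56548.84/(4100+56548.84) + 2.75e-4*56548.84 + 0.003 = 56.689

56.689 dB/km


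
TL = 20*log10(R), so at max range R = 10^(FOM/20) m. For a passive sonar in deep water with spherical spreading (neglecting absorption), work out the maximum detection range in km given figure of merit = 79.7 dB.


9.66 km


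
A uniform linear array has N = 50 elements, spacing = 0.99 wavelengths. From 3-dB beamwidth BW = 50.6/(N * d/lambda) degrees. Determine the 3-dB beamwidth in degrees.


BW = 50.6 / (50 * 0.99) = 50.6 / 49.5 = 1.02

1.02 deg


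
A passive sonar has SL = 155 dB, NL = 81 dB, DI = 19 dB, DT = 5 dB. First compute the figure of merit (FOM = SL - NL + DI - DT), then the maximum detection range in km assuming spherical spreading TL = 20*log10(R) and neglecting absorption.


Step 1: FOM = SL - NL + DI - DT = 155 - 81 + 19 - 5 = 88 dB
Step 2: at max range FOM = TL = 20*log10(R), so R = 10^(88/20) = 25118.86 m = 25.12 km

25.12 km


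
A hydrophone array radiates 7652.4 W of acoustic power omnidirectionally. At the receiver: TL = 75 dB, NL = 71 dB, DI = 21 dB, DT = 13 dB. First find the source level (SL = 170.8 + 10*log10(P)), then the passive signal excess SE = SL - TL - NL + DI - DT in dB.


Step 1: SL = 170.8 + 10*log10(7652.4) = 209.64 dB
Step 2: SE = SL - TL - NL + DI - DT = 209.64 - 75 - 71 + 21 - 13 = 71.64

71.64 dB


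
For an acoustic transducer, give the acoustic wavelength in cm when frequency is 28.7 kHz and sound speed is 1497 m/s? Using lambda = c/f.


lambda = c/f = 1497 / 28700 = 0.0522 m = 5.22 cm

5.22 cm


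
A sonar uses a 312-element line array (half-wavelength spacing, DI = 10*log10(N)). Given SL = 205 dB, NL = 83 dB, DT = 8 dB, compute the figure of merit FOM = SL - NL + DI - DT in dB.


Step 1: DI = 10*log10(312) = 24.94 dB
Step 2: FOM = SL - NL + DI - DT = 205 - 83 + 24.94 - 8 = 138.94

138.94 dB


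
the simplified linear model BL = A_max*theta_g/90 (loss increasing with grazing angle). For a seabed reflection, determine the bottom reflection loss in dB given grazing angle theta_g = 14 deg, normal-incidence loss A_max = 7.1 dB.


1.1 dB


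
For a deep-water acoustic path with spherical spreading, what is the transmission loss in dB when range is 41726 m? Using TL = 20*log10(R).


TL = 20*log10(41726) = 92.41

92.41 dB


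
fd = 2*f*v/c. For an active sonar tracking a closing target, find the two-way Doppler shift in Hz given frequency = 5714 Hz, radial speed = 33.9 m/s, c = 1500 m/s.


258.27 Hz


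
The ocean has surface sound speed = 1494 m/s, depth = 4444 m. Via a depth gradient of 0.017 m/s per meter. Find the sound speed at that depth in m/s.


1569.548 m/s


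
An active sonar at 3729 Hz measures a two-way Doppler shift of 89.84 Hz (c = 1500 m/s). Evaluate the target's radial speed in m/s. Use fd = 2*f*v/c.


18.07 m/s


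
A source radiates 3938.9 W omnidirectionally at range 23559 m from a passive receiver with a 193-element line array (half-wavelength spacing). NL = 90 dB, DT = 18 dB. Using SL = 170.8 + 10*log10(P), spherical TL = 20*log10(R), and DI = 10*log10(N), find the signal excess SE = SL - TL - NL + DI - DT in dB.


Step 1: SL = 170.8 + 10*log10(3938.9) = 206.75 dB
Step 2: TL = 20*log10(23559) = 87.44 dB
Step 3: DI = 10*log10(193) = 22.86 dB
Step 4: SE = SL - TL - NL + DI - DT = 206.75 - 87.44 - 90 + 22.86 - 18 = 34.17

34.17 dB


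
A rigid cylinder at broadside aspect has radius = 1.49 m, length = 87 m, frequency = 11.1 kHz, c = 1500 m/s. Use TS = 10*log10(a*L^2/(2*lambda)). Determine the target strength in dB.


lambda = 1500/11100 = 0.13514 m
TS = 10*log10(1.49*87^2/(2*0.13514)) = 46.2

46.2 dB


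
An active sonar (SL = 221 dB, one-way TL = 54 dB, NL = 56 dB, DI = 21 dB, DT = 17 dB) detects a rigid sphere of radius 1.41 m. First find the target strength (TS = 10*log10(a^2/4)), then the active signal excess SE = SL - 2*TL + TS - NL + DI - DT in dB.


Step 1: TS = 10*log10(1.41^2/4) = -3.04 dB
Step 2: SE = SL - 2*TL + TS - NL + DI - DT = 221 - 2*54 + (-3.04) - 56 + 21 - 17 = 57.96

57.96 dB


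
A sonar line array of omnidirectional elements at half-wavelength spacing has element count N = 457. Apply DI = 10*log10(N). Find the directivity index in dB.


26.6 dB


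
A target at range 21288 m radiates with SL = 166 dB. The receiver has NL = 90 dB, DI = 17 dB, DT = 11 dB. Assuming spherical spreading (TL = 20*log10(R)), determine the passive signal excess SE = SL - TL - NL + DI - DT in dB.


Step 1: TL = 20*log10(21288) = 86.56 dB
Step 2: SE = 166 - 86.56 - 90 + 17 - 11 = -4.56

-4.56 dB


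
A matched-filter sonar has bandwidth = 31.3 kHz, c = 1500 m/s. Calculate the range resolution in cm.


dR = c/(2*BW) = 1500 / (2 * 31.3e3) = 0.024 m = 2.4 cm

2.4 cm


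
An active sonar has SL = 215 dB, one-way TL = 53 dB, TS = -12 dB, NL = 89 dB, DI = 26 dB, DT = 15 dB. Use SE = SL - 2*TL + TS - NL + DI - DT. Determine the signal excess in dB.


SE = SL - 2*TL + TS - NL + DI - DT = 215 - 2*53 + (-12) - 89 + 26 - 15 = 19

19 dB


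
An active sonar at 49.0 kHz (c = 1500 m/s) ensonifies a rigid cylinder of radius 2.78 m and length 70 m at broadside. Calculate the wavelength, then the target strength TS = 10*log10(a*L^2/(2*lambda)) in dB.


Step 1: lambda = c/f = 1500/49000 = 0.03061 m
Step 2: TS = 10*log10(a*L^2/(2*lambda)) = 10*log10(2.78*70^2/(2*0.03061)) = 53.47

53.47 dB


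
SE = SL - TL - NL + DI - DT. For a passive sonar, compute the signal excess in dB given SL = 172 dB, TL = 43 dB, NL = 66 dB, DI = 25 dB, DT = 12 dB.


SE = SL - TL - NL + DI - DT = 172 - 43 - 66 + 25 - 12 = 76

76 dB


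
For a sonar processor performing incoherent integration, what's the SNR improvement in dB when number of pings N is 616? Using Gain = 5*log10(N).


Gain = 5*log10(616) = 13.95

13.95 dB


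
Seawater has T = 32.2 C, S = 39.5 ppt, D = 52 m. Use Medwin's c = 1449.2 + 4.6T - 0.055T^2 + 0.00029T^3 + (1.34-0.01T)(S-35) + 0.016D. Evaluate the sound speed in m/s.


c = 1449.2 + 4.6*32.2 - 0.055*32.2^2 + 0.00029*32.2^3 + (1.34 - 0.01*32.2)*(39.5 - 35) + 0.016*52 = 1555.39

1555.39 m/s


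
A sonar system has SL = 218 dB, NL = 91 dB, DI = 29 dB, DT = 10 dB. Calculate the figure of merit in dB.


FOM = SL - NL + DI - DT = 218 - 91 + 29 - 10 = 146

146 dB


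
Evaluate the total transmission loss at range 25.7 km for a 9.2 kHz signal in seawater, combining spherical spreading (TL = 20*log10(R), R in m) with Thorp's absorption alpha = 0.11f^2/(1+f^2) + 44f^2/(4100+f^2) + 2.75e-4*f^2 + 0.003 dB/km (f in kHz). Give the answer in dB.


Step 1 (Thorp): alpha = 0.11*84.64/(1+84.64) + 44*84.64/(4100+84.64) + 2.75e-4*84.64 + 0.003 = 1.025 dB/km
Step 2: TL_spread = 20*log10(25700) = 88.2 dB
Step 3: TL_abs = alpha*R = 1.025 * 25.7 = 26.34 dB
Step 4: TL_total = 88.2 + 26.34 = 114.54

114.54 dB


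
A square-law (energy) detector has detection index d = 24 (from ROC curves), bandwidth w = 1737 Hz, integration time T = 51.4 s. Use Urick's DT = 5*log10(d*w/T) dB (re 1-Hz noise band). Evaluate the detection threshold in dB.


DT = 5*log10(d*w/T) = 5*log10(24 * 1737 / 51.4) = 5*log10(811.05) = 14.55

14.55 dB


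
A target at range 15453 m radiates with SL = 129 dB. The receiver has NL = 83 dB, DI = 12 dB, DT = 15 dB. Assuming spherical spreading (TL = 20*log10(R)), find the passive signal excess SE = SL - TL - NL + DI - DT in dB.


-40.78 dB


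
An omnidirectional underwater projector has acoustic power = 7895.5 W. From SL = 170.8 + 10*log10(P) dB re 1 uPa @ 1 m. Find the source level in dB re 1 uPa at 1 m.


SL = 170.8 + 10*log10(7895.5) = 170.8 + 38.97 = 209.77

209.77 dB


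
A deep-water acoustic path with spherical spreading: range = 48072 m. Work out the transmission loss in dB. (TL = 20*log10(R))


TL = 20*log10(48072) = 93.64

93.64 dB


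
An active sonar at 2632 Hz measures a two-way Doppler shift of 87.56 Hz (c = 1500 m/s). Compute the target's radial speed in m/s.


24.95 m/s


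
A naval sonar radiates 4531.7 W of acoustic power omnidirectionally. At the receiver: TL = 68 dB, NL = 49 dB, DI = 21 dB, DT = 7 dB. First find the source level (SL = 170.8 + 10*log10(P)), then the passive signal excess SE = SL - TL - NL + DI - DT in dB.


Step 1: SL = 170.8 + 10*log10(4531.7) = 207.36 dB
Step 2: SE = SL - TL - NL + DI - DT = 207.36 - 68 - 49 + 21 - 7 = 104.36

104.36 dB


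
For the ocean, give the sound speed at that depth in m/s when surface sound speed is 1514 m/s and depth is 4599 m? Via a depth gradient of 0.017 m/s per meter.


1592.183 m/s


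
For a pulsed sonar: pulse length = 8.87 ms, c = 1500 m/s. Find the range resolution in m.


dR = c*tau/2 = 1500 * 8.87e-3 / 2 = 6.6525

6.6525 m


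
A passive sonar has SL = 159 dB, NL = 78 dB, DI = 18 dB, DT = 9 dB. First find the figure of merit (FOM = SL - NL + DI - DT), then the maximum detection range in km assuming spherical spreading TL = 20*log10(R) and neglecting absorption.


Step 1: FOM = SL - NL + DI - DT = 159 - 78 + 18 - 9 = 90 dB
Step 2: at max range FOM = TL = 20*log10(R), so R = 10^(90/20) = 31622.78 m = 31.62 km

31.62 km


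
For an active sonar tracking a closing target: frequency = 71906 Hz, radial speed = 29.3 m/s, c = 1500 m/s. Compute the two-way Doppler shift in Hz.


fd = 2*f*v/c = 2 * 71906 * 29.3 / 1500 = 2809.13

2809.13 Hz


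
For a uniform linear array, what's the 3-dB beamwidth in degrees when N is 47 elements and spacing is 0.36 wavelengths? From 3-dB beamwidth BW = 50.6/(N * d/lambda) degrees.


BW = 50.6 / (47 * 0.36) = 50.6 / 16.92 = 2.99

2.99 deg


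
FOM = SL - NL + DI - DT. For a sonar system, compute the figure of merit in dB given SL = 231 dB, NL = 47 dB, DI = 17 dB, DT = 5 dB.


196 dB


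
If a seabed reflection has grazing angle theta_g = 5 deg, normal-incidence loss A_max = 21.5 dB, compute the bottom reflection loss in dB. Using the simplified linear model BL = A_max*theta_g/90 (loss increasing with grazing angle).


BL = A_max * theta_g / 90 = 21.5 * 5 / 90 = 1.19

1.19 dB


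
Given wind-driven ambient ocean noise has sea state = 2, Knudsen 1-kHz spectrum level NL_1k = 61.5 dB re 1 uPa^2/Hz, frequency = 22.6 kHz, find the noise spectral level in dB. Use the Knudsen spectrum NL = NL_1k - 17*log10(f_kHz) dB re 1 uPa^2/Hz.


NL = NL_1k - 17*log10(f_kHz) = 61.5 - 17*log10(22.6) = 61.5 - (23.02) = 38.48

38.48 dB


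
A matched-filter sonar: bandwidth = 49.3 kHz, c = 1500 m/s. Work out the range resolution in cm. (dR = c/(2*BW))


dR = c/(2*BW) = 1500 / (2 * 49.3e3) = 0.0152 m = 1.52 cm

1.52 cm


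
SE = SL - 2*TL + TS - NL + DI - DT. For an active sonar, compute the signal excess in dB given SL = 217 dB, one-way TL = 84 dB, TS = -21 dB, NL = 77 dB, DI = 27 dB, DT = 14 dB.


-36 dB


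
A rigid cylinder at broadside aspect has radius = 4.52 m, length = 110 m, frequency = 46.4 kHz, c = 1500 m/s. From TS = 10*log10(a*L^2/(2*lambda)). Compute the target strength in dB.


59.27 dB


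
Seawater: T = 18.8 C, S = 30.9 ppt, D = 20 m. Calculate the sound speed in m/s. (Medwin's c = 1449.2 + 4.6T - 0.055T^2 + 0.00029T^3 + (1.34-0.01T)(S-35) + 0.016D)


1513.76 m/s


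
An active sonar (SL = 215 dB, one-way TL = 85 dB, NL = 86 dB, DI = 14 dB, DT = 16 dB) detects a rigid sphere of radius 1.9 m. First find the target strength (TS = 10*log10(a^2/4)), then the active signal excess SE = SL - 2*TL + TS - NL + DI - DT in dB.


Step 1: TS = 10*log10(1.9^2/4) = -0.45 dB
Step 2: SE = SL - 2*TL + TS - NL + DI - DT = 215 - 2*85 + (-0.45) - 86 + 14 - 16 = -43.45

-43.45 dB


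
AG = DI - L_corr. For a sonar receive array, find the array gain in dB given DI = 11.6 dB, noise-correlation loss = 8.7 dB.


AG = DI - L_corr = 11.6 - 8.7 = 2.9

2.9 dB


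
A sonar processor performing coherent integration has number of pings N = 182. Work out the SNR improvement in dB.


Gain = 10*log10(182) = 22.6

22.6 dB


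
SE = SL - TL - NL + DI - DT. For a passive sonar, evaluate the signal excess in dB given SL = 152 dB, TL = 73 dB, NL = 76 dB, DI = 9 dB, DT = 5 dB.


SE = SL - TL - NL + DI - DT = 152 - 73 - 76 + 9 - 5 = 7

7 dB


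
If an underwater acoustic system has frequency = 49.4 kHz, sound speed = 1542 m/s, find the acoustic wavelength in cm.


lambda = c/f = 1542 / 49400 = 0.0312 m = 3.12 cm

3.12 cm


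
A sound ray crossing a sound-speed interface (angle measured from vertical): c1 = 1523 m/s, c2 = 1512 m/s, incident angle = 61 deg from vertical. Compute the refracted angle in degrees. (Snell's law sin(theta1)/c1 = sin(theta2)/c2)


sin(theta2) = (c2/c1)*sin(theta1) = (1512/1523)*sin(61 deg) = 0.8683
theta2 = arcsin(0.8683) = 60.26

60.26 deg


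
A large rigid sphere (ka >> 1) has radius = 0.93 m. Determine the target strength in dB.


TS = 10*log10(0.93^2 / 4) = 10*log10(0.216225) = -6.65

-6.65 dB


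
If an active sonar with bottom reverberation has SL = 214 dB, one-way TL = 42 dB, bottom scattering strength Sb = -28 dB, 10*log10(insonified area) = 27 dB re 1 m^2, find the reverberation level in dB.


RL = SL - 2*TL + Sb + 10*log10(A) = 214 - 2*42 + (-28) + 27 = 129

129 dB


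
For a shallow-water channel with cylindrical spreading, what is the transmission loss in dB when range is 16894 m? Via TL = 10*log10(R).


42.28 dB


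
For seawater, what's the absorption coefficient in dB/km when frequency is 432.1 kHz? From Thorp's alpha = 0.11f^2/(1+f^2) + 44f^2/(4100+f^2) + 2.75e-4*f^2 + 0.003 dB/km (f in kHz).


f^2 = 186710.41
alpha = 0.11*186710.41/(1+186710.41) + 44*186710.41/(4100+186710.41) + 2.75e-4*186710.41 + 0.003 = 94.513

94.513 dB/km


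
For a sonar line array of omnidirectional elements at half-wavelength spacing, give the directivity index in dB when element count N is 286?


DI = 10*log10(286) = 24.56

24.56 dB


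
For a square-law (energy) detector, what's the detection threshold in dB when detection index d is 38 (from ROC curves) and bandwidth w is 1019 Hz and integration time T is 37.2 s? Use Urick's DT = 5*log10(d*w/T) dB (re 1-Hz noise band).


15.09 dB


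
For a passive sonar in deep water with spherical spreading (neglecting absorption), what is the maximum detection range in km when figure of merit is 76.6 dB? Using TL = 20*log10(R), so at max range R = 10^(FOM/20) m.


At max range FOM = TL, so 20*log10(R) = 76.6
R = 10^(76.6/20) = 6760.83 m = 6.76 km

6.76 km


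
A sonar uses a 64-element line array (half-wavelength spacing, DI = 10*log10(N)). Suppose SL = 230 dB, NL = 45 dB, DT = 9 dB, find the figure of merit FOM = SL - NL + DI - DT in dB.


194.06 dB


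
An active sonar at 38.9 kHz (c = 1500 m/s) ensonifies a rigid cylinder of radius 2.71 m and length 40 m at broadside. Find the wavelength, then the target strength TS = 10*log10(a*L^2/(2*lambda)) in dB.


Step 1: lambda = c/f = 1500/38900 = 0.03856 m
Step 2: TS = 10*log10(a*L^2/(2*lambda)) = 10*log10(2.71*40^2/(2*0.03856)) = 47.5

47.5 dB


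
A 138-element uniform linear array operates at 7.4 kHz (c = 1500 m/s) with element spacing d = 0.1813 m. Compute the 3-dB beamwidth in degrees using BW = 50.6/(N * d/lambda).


Step 1: lambda = 1500/7400 = 0.2027 m
Step 2: d/lambda = 0.1813/0.2027 = 0.8944
Step 3: BW = 50.6/(N * d/lambda) = 50.6/(138 * 0.8944) = 0.41

0.41 deg


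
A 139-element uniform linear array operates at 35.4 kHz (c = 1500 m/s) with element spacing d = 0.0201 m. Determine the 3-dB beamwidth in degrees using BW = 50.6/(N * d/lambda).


Step 1: lambda = 1500/35400 = 0.04237 m
Step 2: d/lambda = 0.0201/0.04237 = 0.4744
Step 3: BW = 50.6/(N * d/lambda) = 50.6/(139 * 0.4744) = 0.77

0.77 deg


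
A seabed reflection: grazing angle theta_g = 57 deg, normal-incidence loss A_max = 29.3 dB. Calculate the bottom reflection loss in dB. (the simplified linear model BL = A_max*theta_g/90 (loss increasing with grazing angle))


BL = A_max * theta_g / 90 = 29.3 * 57 / 90 = 18.56

18.56 dB


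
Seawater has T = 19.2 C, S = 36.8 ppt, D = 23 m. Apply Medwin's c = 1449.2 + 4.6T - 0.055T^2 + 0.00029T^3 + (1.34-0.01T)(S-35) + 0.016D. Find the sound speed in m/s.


c = 1449.2 + 4.6*19.2 - 0.055*19.2^2 + 0.00029*19.2^3 + (1.34 - 0.01*19.2)*(36.8 - 35) + 0.016*23 = 1521.73

1521.73 m/s


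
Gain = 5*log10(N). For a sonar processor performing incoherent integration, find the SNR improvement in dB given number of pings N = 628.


Gain = 5*log10(628) = 13.99

13.99 dB


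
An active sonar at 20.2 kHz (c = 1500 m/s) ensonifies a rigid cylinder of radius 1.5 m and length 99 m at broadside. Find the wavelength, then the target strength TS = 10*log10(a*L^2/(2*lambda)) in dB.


Step 1: lambda = c/f = 1500/20200 = 0.07426 m
Step 2: TS = 10*log10(a*L^2/(2*lambda)) = 10*log10(1.5*99^2/(2*0.07426)) = 49.96

49.96 dB


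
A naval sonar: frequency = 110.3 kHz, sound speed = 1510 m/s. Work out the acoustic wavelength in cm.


1.37 cm


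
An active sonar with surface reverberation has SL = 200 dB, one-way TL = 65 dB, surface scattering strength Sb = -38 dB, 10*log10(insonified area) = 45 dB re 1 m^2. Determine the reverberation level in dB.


RL = SL - 2*TL + Sb + 10*log10(A) = 200 - 2*65 + (-38) + 45 = 77

77 dB


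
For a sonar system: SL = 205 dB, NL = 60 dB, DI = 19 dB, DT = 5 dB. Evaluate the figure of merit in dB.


FOM = SL - NL + DI - DT = 205 - 60 + 19 - 5 = 159

159 dB


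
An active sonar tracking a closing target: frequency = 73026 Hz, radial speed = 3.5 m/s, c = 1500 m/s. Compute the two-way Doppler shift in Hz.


340.79 Hz


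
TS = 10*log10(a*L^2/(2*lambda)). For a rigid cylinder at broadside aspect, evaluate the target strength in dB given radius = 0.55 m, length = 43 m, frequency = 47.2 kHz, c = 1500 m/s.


42.04 dB


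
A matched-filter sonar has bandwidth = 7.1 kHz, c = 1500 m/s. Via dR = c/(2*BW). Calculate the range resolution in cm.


dR = c/(2*BW) = 1500 / (2 * 7.1e3) = 0.1056 m = 10.56 cm

10.56 cm


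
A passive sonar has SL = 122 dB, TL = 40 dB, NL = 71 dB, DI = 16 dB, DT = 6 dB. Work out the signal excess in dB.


SE = SL - TL - NL + DI - DT = 122 - 40 - 71 + 16 - 6 = 21

21 dB


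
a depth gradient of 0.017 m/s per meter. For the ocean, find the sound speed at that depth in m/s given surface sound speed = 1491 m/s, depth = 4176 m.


c = 1491 + 0.017 * 4176 = 1561.992

1561.992 m/s


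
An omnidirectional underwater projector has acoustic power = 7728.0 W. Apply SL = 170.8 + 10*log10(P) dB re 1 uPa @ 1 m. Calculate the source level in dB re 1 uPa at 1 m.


SL = 170.8 + 10*log10(7728.0) = 170.8 + 38.88 = 209.68

209.68 dB


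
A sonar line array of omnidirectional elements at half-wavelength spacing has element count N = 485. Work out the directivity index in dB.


DI = 10*log10(485) = 26.86

26.86 dB


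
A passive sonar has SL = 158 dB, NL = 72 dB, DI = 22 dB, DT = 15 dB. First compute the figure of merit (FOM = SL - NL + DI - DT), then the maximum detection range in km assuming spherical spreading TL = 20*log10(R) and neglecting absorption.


Step 1: FOM = SL - NL + DI - DT = 158 - 72 + 22 - 15 = 93 dB
Step 2: at max range FOM = TL = 20*log10(R), so R = 10^(93/20) = 44668.36 m = 44.67 km

44.67 km


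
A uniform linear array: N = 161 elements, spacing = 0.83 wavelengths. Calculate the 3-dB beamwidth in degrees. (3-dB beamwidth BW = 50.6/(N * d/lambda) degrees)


BW = 50.6 / (161 * 0.83) = 50.6 / 133.63 = 0.38

0.38 deg


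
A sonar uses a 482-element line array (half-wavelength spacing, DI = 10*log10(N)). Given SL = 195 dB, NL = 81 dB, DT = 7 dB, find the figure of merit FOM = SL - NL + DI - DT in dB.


133.83 dB


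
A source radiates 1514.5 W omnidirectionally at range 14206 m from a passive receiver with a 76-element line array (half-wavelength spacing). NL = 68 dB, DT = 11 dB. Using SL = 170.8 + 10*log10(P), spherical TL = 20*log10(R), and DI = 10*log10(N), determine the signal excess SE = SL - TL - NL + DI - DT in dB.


Step 1: SL = 170.8 + 10*log10(1514.5) = 202.6 dB
Step 2: TL = 20*log10(14206) = 83.05 dB
Step 3: DI = 10*log10(76) = 18.81 dB
Step 4: SE = SL - TL - NL + DI - DT = 202.6 - 83.05 - 68 + 18.81 - 11 = 59.36

59.36 dB


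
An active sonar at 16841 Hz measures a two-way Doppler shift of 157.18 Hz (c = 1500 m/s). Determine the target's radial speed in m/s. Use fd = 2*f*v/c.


From fd = 2*f*v/c, v = c*fd/(2*f) = 1500 * 157.18 / (2*16841) = 7.0

7.0 m/s


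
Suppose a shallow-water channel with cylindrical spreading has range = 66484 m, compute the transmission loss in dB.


TL = 10*log10(66484) = 48.23

48.23 dB


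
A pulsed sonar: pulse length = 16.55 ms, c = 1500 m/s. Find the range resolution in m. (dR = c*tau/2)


dR = c*tau/2 = 1500 * 16.55e-3 / 2 = 12.4125

12.4125 m


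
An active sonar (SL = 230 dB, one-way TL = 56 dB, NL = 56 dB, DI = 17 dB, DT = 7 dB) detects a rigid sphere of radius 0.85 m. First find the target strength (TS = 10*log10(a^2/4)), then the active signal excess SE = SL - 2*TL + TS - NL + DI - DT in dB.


Step 1: TS = 10*log10(0.85^2/4) = -7.43 dB
Step 2: SE = SL - 2*TL + TS - NL + DI - DT = 230 - 2*56 + (-7.43) - 56 + 17 - 7 = 64.57

64.57 dB


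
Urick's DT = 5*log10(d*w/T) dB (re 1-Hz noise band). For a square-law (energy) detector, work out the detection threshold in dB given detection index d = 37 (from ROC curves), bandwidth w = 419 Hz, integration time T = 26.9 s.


DT = 5*log10(d*w/T) = 5*log10(37 * 419 / 26.9) = 5*log10(576.32) = 13.8

13.8 dB


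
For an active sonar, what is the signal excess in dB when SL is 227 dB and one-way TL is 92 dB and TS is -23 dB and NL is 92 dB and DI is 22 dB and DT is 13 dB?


SE = SL - 2*TL + TS - NL + DI - DT = 227 - 2*92 + (-23) - 92 + 22 - 13 = -63

-63 dB


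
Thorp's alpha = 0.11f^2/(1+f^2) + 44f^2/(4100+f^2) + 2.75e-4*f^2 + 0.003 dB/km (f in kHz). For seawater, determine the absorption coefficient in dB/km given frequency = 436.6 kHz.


95.607 dB/km


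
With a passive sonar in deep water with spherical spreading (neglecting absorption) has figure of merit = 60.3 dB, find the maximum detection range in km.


At max range FOM = TL, so 20*log10(R) = 60.3
R = 10^(60.3/20) = 1035.14 m = 1.04 km

1.04 km


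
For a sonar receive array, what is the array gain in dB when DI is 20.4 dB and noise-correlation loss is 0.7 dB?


19.7 dB


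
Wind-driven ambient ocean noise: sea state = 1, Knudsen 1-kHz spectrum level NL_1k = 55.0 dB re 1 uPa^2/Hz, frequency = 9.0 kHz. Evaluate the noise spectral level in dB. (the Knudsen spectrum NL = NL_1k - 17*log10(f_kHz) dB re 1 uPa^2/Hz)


NL = NL_1k - 17*log10(f_kHz) = 55.0 - 17*log10(9.0) = 55.0 - (16.22) = 38.78

38.78 dB


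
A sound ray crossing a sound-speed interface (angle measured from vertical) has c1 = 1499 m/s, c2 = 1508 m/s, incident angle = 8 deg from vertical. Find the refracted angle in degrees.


sin(theta2) = (c2/c1)*sin(theta1) = (1508/1499)*sin(8 deg) = 0.14001
theta2 = arcsin(0.14001) = 8.05

8.05 deg


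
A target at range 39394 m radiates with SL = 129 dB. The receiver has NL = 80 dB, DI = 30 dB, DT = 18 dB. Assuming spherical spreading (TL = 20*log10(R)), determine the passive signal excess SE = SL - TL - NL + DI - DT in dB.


Step 1: TL = 20*log10(39394) = 91.91 dB
Step 2: SE = 129 - 91.91 - 80 + 30 - 18 = -30.91

-30.91 dB


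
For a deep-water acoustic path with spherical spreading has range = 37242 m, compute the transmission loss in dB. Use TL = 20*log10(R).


TL = 20*log10(37242) = 91.42

91.42 dB


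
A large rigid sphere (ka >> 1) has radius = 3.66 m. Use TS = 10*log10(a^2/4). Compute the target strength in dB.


TS = 10*log10(3.66^2 / 4) = 10*log10(3.3489) = 5.25

5.25 dB


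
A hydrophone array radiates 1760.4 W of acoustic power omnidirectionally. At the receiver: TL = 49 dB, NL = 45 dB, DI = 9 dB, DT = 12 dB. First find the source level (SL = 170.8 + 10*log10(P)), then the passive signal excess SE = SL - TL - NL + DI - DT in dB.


Step 1: SL = 170.8 + 10*log10(1760.4) = 203.26 dB
Step 2: SE = SL - TL - NL + DI - DT = 203.26 - 49 - 45 + 9 - 12 = 106.26

106.26 dB


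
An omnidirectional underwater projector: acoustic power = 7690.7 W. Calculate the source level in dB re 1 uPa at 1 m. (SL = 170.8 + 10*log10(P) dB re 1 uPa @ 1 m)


209.66 dB


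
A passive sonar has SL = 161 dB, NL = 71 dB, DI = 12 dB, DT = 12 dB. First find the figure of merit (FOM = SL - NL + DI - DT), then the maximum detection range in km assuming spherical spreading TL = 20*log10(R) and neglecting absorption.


Step 1: FOM = SL - NL + DI - DT = 161 - 71 + 12 - 12 = 90 dB
Step 2: at max range FOM = TL = 20*log10(R), so R = 10^(90/20) = 31622.78 m = 31.62 km

31.62 km


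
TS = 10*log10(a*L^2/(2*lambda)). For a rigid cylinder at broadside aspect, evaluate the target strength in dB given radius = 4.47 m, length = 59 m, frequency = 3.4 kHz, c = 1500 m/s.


42.46 dB


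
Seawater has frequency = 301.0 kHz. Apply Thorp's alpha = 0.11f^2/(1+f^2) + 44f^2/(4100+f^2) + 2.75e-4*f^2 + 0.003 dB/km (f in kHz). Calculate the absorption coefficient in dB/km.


67.123 dB/km


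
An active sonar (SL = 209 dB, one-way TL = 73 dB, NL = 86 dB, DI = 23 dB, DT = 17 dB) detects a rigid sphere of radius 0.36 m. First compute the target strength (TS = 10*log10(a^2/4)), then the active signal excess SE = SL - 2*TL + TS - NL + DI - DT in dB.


Step 1: TS = 10*log10(0.36^2/4) = -14.89 dB
Step 2: SE = SL - 2*TL + TS - NL + DI - DT = 209 - 2*73 + (-14.89) - 86 + 23 - 17 = -31.89

-31.89 dB


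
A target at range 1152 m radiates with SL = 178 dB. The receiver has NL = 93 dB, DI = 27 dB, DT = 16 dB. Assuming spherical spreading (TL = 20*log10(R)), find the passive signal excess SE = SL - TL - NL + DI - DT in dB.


Step 1: TL = 20*log10(1152) = 61.23 dB
Step 2: SE = 178 - 61.23 - 93 + 27 - 16 = 34.77

34.77 dB
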